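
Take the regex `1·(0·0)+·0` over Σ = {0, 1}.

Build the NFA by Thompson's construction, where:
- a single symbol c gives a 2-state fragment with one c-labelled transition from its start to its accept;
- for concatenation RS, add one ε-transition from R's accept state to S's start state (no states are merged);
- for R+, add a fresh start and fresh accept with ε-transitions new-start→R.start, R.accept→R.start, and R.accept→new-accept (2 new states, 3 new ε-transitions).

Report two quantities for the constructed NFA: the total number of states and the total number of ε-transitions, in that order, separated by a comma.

10, 6

By structural recursion:
Each of the 4 symbol leaves contributes 2 states and 0 ε-transitions.
  0·0 → 4 states, 1 ε-transition
  (0·0)+ → 6 states, 4 ε-transitions
  1·(0·0)+·0 → 10 states, 6 ε-transitions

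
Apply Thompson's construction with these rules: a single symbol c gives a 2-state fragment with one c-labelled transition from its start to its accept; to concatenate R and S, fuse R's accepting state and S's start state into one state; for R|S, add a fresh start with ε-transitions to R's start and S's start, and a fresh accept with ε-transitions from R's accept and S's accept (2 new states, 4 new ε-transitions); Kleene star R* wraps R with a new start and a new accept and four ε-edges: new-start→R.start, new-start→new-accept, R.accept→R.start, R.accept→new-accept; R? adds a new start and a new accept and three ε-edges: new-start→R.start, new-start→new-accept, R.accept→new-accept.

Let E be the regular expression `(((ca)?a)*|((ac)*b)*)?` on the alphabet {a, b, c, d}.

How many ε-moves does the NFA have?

Bottom-up over the parse tree:
Each of the 6 symbol leaves contributes 0 ε-transitions.
  ca = 0 ε-transitions
  (ca)? = 3 ε-transitions
  (ca)?a = 3 ε-transitions
  ((ca)?a)* = 7 ε-transitions
  ac = 0 ε-transitions
  (ac)* = 4 ε-transitions
  (ac)*b = 4 ε-transitions
  ((ac)*b)* = 8 ε-transitions
  ((ca)?a)*|((ac)*b)* = 19 ε-transitions
  (((ca)?a)*|((ac)*b)*)? = 22 ε-transitions

22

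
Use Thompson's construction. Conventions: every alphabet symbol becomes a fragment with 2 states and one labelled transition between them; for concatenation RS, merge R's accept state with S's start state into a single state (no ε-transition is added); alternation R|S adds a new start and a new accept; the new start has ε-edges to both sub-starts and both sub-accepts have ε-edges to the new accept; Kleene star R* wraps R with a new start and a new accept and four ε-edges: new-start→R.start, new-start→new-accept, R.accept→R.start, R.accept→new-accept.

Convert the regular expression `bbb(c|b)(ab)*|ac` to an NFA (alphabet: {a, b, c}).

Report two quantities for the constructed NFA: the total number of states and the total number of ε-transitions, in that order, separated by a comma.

By structural recursion:
Each of the 9 symbol leaves contributes 2 states and 0 ε-transitions.
  c|b — 6 states, 4 ε-transitions
  ab — 3 states, 0 ε-transitions
  (ab)* — 5 states, 4 ε-transitions
  bbb(c|b)(ab)* — 13 states, 8 ε-transitions
  ac — 3 states, 0 ε-transitions
  bbb(c|b)(ab)*|ac — 18 states, 12 ε-transitions

18, 12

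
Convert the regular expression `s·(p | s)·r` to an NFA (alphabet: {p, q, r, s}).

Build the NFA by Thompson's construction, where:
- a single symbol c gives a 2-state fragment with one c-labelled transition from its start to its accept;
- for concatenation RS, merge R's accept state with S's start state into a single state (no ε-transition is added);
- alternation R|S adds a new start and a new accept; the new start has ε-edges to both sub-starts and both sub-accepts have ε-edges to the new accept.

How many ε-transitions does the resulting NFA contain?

By structural recursion:
Each of the 4 symbol leaves contributes 0 ε-transitions.
  p | s = 4 ε-transitions
  s·(p | s)·r = 4 ε-transitions

4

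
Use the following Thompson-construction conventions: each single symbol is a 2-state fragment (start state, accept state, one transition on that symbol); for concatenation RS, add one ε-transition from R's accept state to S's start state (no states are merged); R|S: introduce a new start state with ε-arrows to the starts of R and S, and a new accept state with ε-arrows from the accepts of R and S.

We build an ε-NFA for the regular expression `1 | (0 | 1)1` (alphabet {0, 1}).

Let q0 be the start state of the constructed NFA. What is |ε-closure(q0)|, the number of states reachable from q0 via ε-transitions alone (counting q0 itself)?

5

Work bottom-up. For each fragment F, track |ε-closure(F.start)| and whether F's accept lies in that closure (i.e. whether F accepts ε). A single-symbol fragment has closure size 1 and does not accept ε.
  0 | 1 → new start ε-reaches every alternative's start; none of them accept ε, so the new accept is not reached: C = 1 + 1 + 1 = 3
  (0 | 1)1 → C equals the left operand's closure size = 3 (its accept is not ε-reachable, so the closure stops there)
  1 | (0 | 1)1 → new start ε-reaches every alternative's start; none of them accept ε, so the new accept is not reached: C = 1 + 1 + 3 = 5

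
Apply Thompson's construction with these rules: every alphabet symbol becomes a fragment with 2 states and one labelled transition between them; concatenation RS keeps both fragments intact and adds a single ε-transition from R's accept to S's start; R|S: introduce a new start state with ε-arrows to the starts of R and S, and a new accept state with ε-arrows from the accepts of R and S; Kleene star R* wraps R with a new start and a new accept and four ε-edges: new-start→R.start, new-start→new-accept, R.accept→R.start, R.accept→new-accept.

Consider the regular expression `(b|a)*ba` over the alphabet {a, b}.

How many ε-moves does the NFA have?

Recursing over subexpressions:
Each of the 4 symbol leaves contributes 0 ε-transitions.
  b|a = 4 ε-transitions
  (b|a)* = 8 ε-transitions
  (b|a)*ba = 10 ε-transitions

10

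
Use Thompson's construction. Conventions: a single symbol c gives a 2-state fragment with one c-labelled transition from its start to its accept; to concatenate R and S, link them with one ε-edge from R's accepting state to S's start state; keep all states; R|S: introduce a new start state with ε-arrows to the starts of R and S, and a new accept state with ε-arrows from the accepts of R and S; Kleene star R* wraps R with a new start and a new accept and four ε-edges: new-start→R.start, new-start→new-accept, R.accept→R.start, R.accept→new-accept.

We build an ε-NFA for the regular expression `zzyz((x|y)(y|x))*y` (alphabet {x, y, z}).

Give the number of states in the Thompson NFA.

Recursing over subexpressions:
Each of the 9 symbol leaves contributes a 2-state fragment.
  x|y — 6 states
  y|x — 6 states
  (x|y)(y|x) — 12 states
  ((x|y)(y|x))* — 14 states
  zzyz((x|y)(y|x))*y — 24 states

24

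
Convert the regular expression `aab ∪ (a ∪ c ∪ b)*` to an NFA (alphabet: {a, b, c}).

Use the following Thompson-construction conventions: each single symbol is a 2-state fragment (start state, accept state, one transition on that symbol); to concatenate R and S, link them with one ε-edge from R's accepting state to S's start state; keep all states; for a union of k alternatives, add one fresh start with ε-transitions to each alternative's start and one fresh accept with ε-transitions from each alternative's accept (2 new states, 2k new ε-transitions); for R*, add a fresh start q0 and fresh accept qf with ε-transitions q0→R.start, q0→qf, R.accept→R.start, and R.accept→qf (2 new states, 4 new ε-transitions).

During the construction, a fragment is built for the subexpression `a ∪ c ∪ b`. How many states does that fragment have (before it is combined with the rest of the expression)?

8

Fragment for `a ∪ c ∪ b`:
Each of the 3 symbol leaves contributes a 2-state fragment.
  a ∪ c ∪ b : 8 states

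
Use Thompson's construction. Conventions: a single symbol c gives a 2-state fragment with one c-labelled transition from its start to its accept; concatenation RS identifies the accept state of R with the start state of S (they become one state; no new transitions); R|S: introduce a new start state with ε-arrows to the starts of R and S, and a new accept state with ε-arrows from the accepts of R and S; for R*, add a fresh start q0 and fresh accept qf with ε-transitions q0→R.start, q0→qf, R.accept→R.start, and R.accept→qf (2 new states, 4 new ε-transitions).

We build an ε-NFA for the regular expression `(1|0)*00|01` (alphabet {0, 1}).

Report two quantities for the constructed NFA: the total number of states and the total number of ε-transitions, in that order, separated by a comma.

15, 12

Recursing over subexpressions:
Each of the 6 symbol leaves contributes 2 states and 0 ε-transitions.
  1|0 = 6 states, 4 ε-transitions
  (1|0)* = 8 states, 8 ε-transitions
  (1|0)*00 = 10 states, 8 ε-transitions
  01 = 3 states, 0 ε-transitions
  (1|0)*00|01 = 15 states, 12 ε-transitions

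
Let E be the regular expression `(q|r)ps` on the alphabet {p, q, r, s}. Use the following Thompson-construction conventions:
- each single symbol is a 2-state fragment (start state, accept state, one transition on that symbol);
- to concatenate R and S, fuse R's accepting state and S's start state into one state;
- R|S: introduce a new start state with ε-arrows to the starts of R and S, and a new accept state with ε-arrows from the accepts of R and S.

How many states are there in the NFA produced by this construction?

Recursing over subexpressions:
Each of the 4 symbol leaves contributes a 2-state fragment.
  q|r = 6 states
  (q|r)ps = 8 states

8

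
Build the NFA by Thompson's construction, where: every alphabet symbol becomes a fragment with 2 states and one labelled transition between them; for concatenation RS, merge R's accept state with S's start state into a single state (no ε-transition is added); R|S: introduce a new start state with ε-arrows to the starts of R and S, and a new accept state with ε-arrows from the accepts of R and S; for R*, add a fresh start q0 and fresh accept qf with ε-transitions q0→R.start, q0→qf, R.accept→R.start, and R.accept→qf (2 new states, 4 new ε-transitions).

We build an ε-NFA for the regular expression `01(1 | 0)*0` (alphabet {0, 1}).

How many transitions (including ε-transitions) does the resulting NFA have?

13

Recursing over subexpressions:
Each of the 5 symbol leaves contributes 1 transition (1 symbol, 0 ε).
  1 | 0 = 6 transitions (2 symbol, 4 ε)
  (1 | 0)* = 10 transitions (2 symbol, 8 ε)
  01(1 | 0)*0 = 13 transitions (5 symbol, 8 ε)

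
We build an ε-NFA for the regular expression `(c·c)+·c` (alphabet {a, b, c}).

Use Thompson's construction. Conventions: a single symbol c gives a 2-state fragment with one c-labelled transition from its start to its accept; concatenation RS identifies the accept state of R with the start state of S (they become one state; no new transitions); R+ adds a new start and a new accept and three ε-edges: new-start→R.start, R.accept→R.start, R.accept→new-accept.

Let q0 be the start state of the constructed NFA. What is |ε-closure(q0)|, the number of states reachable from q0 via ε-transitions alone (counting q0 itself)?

2

Compute the ε-closure size of each fragment's start state recursively; a symbol fragment's start has no outgoing ε-edge, so its closure is just itself (size 1).
  c·c — same as the first factor's closure: |closure| = 1
  (c·c)+ — |closure| = 1 + 1 = 2 (the body doesn't accept ε, so the new accept is not reached)
  (c·c)+·c — same as the first factor's closure: |closure| = 2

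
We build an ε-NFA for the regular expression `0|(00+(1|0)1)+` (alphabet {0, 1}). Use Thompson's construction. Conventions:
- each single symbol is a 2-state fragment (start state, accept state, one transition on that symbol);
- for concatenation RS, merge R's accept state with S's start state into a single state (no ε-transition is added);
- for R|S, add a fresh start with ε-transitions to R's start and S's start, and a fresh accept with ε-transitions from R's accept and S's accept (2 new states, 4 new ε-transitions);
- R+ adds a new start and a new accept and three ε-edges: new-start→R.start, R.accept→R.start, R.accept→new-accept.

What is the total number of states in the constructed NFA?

Recursing over subexpressions:
Each of the 6 symbol leaves contributes a 2-state fragment.
  0+ : 4 states
  1|0 : 6 states
  00+(1|0)1 : 11 states
  (00+(1|0)1)+ : 13 states
  0|(00+(1|0)1)+ : 17 states

17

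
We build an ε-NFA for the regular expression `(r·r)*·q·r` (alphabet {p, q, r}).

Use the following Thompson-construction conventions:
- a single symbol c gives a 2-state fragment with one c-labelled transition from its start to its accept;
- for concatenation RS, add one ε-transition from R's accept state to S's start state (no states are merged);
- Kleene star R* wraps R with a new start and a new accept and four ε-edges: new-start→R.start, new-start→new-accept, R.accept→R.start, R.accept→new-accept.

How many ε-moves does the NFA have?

Building bottom-up:
Each of the 4 symbol leaves contributes 0 ε-transitions.
  r·r — 1 ε-transition
  (r·r)* — 5 ε-transitions
  (r·r)*·q·r — 7 ε-transitions

7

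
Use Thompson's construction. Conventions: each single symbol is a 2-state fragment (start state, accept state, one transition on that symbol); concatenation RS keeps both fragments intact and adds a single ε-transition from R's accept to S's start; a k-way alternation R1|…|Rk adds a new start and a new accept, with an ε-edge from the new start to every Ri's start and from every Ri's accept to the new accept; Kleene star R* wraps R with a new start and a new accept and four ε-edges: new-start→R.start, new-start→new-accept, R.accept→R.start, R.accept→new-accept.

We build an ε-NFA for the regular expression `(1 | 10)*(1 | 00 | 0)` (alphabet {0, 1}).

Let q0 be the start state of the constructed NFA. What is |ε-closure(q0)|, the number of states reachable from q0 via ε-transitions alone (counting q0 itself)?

Let C(F) = |ε-closure(F.start)| within fragment F, and note whether F accepts ε. Symbol fragments have C = 1 and do not accept ε. Then:
  10 : same as the first factor's closure: |closure| = 1
  1 | 10 : new start ε-reaches every alternative's start; none of them accept ε, so the new accept is not reached: |closure| = 1 + 1 + 1 = 3
  (1 | 10)* : |closure| = 1 (new start) + 3 (body) + 1 (new accept) = 5
  00 : same as the first factor's closure: |closure| = 1
  1 | 00 | 0 : new start ε-reaches every alternative's start; none of them accept ε, so the new accept is not reached: |closure| = 1 + 1 + 1 + 1 = 4
  (1 | 10)*(1 | 00 | 0) : |closure| = 5 + 4 = 9 (closure spills across the concat boundary because the left factor accepts ε)

9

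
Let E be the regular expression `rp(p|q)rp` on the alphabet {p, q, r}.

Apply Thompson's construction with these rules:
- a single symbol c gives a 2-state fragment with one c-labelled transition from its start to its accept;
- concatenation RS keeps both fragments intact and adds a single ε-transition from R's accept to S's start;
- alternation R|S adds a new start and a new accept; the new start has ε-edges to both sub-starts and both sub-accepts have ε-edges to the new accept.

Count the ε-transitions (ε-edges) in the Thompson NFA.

Bottom-up over the parse tree:
Each of the 6 symbol leaves contributes 0 ε-transitions.
  p|q → 4 ε-transitions
  rp(p|q)rp → 8 ε-transitions

8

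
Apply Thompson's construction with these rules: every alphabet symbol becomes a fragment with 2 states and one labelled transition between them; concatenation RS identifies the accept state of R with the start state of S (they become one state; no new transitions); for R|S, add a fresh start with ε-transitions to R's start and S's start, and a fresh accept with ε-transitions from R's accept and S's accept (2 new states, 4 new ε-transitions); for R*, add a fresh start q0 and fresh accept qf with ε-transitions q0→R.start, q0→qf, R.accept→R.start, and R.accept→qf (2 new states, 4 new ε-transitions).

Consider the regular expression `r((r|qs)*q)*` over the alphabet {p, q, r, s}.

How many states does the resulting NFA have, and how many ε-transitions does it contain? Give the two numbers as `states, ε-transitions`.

13, 12

Bottom-up over the parse tree:
Each of the 5 symbol leaves contributes 2 states and 0 ε-transitions.
  qs = 3 states, 0 ε-transitions
  r|qs = 7 states, 4 ε-transitions
  (r|qs)* = 9 states, 8 ε-transitions
  (r|qs)*q = 10 states, 8 ε-transitions
  ((r|qs)*q)* = 12 states, 12 ε-transitions
  r((r|qs)*q)* = 13 states, 12 ε-transitions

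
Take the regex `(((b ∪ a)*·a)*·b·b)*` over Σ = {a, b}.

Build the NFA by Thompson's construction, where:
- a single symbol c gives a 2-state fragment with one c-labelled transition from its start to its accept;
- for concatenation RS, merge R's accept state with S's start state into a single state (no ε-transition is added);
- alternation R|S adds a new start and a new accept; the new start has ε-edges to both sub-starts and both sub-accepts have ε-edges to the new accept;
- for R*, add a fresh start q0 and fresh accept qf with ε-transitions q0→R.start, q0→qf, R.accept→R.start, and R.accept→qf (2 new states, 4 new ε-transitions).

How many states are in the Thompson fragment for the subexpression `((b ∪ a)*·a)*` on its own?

Fragment for `((b ∪ a)*·a)*`:
Each of the 3 symbol leaves contributes a 2-state fragment.
  b ∪ a — 6 states
  (b ∪ a)* — 8 states
  (b ∪ a)*·a — 9 states
  ((b ∪ a)*·a)* — 11 states

11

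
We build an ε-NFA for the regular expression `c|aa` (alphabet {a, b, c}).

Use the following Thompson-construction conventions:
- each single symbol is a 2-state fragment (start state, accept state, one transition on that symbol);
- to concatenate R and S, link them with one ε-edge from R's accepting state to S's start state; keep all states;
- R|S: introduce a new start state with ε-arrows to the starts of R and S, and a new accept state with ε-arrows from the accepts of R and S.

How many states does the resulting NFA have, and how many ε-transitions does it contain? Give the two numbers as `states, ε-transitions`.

8, 5

Bottom-up over the parse tree:
Each of the 3 symbol leaves contributes 2 states and 0 ε-transitions.
  aa → 4 states, 1 ε-transition
  c|aa → 8 states, 5 ε-transitions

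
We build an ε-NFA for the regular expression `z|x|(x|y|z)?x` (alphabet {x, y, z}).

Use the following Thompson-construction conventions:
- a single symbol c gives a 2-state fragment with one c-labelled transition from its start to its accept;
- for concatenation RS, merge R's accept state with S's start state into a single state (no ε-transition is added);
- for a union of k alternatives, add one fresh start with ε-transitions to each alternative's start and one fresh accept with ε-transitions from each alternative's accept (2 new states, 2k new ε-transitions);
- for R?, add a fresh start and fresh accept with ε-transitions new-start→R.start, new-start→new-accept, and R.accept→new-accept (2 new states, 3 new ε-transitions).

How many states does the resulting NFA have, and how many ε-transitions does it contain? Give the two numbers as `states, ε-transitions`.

17, 15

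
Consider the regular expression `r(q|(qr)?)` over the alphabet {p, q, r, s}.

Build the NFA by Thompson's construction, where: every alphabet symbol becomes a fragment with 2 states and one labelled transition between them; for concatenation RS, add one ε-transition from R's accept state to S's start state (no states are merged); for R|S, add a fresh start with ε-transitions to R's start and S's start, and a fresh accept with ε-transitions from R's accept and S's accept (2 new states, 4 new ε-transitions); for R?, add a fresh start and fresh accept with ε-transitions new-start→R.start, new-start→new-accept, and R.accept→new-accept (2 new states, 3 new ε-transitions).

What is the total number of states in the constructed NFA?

12

Recursing over subexpressions:
Each of the 4 symbol leaves contributes a 2-state fragment.
  qr — 4 states
  (qr)? — 6 states
  q|(qr)? — 10 states
  r(q|(qr)?) — 12 states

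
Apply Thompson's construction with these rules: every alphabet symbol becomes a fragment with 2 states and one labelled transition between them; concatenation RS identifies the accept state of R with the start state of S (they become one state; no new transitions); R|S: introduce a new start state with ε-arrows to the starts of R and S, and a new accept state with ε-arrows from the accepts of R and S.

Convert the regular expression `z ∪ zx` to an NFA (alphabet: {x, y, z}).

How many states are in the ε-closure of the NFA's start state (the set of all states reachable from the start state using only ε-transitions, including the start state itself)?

3

Let C(F) = |ε-closure(F.start)| within fragment F, and note whether F accepts ε. Symbol fragments have C = 1 and do not accept ε. Then:
  zx → same as the first factor's closure: |ε-closure| = 1
  z ∪ zx → new start ε-reaches every alternative's start; none of them accept ε, so the new accept is not reached: |ε-closure| = 1 + 1 + 1 = 3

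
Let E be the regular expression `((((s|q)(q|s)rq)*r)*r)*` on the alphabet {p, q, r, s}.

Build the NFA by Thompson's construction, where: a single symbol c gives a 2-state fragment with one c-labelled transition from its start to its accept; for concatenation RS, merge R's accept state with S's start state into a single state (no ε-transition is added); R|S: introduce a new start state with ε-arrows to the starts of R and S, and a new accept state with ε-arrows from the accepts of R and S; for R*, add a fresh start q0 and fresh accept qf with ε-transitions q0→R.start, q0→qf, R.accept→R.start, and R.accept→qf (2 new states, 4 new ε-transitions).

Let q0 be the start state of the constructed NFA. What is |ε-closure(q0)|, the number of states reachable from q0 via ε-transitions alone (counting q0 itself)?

9

Compute the ε-closure size of each fragment's start state recursively; a symbol fragment's start has no outgoing ε-edge, so its closure is just itself (size 1).
  s|q — C = 1 + 1 + 1 = 3 (the new accept is not ε-reachable since no branch accepts ε)
  q|s — C = 1 + 1 + 1 = 3 (the new accept is not ε-reachable since no branch accepts ε)
  (s|q)(q|s)rq — C equals the left operand's closure size = 3 (its accept is not ε-reachable, so the closure stops there)
  ((s|q)(q|s)rq)* — new start has ε-edges to the inner start and to the new accept, so C = 2 + 3 = 5
  ((s|q)(q|s)rq)*r — C = 5 + (1−1) = 5 (closure spills across the concat boundary because the left factor accepts ε)
  (((s|q)(q|s)rq)*r)* — new start has ε-edges to the inner start and to the new accept, so C = 2 + 5 = 7
  (((s|q)(q|s)rq)*r)*r — C = 7 + (1−1) = 7 (closure spills across the concat boundary because the left factor accepts ε)
  ((((s|q)(q|s)rq)*r)*r)* — the star's fresh start ε-reaches both the body's start and the fresh accept: C = 2 + 7 = 9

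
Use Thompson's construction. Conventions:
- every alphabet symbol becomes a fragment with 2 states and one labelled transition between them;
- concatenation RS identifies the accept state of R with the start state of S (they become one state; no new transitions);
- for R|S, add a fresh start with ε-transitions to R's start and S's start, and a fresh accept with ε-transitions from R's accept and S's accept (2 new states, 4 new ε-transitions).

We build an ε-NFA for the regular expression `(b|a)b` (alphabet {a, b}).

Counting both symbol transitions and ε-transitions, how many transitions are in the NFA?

Building bottom-up:
Each of the 3 symbol leaves contributes 1 transition (1 symbol, 0 ε).
  b|a = 6 transitions (2 symbol, 4 ε)
  (b|a)b = 7 transitions (3 symbol, 4 ε)

7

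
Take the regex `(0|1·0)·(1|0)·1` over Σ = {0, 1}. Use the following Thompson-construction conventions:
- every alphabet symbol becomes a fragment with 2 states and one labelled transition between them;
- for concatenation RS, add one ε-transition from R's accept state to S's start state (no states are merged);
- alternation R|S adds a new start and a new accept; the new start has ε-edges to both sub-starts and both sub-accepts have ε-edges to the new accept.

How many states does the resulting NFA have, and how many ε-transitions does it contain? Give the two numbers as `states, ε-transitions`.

Building bottom-up:
Each of the 6 symbol leaves contributes 2 states and 0 ε-transitions.
  1·0 → 4 states, 1 ε-transition
  0|1·0 → 8 states, 5 ε-transitions
  1|0 → 6 states, 4 ε-transitions
  (0|1·0)·(1|0)·1 → 16 states, 11 ε-transitions

16, 11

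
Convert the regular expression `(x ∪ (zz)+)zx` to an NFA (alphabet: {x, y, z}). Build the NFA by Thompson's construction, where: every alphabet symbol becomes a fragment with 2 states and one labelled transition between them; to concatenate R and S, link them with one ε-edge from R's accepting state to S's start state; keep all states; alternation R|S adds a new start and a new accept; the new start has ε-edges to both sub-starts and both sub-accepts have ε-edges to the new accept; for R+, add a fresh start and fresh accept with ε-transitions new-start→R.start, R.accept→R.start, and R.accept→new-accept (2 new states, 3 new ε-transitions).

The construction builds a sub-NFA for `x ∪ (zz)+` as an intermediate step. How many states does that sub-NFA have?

10

Fragment for `x ∪ (zz)+`:
Each of the 3 symbol leaves contributes a 2-state fragment.
  zz = 4 states
  (zz)+ = 6 states
  x ∪ (zz)+ = 10 states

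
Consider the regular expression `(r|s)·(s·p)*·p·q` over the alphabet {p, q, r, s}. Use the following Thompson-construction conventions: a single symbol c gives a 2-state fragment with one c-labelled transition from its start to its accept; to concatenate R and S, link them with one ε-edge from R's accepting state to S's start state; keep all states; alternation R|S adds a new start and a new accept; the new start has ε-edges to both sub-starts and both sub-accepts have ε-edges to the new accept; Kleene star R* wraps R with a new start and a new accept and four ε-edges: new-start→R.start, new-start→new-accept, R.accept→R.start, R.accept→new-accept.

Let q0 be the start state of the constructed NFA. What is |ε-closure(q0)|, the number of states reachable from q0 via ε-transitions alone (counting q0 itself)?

3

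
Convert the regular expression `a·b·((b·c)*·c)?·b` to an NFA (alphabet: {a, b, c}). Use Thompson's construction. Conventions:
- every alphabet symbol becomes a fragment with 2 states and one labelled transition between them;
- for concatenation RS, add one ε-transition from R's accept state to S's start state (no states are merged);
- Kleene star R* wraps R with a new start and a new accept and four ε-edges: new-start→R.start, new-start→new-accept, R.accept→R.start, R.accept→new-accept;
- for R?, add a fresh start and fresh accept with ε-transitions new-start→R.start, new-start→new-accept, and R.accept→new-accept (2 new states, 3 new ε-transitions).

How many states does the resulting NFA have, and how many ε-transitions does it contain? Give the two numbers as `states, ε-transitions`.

Per subexpression:
Each of the 6 symbol leaves contributes 2 states and 0 ε-transitions.
  b·c — 4 states, 1 ε-transition
  (b·c)* — 6 states, 5 ε-transitions
  (b·c)*·c — 8 states, 6 ε-transitions
  ((b·c)*·c)? — 10 states, 9 ε-transitions
  a·b·((b·c)*·c)?·b — 16 states, 12 ε-transitions

16, 12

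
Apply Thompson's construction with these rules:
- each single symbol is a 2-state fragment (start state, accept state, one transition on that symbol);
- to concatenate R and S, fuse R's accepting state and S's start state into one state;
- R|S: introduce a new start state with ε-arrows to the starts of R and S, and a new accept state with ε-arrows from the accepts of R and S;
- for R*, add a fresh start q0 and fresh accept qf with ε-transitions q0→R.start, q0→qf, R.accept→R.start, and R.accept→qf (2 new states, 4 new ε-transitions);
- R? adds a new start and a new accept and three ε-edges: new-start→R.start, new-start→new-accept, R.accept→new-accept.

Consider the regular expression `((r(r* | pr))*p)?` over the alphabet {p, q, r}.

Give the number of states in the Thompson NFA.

Per subexpression:
Each of the 5 symbol leaves contributes a 2-state fragment.
  r* : 4 states
  pr : 3 states
  r* | pr : 9 states
  r(r* | pr) : 10 states
  (r(r* | pr))* : 12 states
  (r(r* | pr))*p : 13 states
  ((r(r* | pr))*p)? : 15 states

15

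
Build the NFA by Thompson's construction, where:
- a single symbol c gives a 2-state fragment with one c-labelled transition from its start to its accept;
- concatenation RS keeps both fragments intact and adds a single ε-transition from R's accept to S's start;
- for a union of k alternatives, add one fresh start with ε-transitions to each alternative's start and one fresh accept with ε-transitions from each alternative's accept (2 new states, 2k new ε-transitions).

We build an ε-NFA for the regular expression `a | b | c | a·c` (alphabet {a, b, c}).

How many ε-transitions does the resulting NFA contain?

Building bottom-up:
Each of the 5 symbol leaves contributes 0 ε-transitions.
  a·c → 1 ε-transition
  a | b | c | a·c → 9 ε-transitions

9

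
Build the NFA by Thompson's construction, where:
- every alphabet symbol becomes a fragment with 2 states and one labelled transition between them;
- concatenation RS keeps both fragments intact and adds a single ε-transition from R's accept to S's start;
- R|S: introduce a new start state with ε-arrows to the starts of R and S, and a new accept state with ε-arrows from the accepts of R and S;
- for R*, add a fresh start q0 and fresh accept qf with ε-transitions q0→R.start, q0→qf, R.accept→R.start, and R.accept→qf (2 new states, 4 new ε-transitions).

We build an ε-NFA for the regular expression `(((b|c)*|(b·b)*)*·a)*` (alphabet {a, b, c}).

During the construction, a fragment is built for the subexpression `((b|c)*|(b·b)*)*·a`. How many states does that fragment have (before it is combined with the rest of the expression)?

20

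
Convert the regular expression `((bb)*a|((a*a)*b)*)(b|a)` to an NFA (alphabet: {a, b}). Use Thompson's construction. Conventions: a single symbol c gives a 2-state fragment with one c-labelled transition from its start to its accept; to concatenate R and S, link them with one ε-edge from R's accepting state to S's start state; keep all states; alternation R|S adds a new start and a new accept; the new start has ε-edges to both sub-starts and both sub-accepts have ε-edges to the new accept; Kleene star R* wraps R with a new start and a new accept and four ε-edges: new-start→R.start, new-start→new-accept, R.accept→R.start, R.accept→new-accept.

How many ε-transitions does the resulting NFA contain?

29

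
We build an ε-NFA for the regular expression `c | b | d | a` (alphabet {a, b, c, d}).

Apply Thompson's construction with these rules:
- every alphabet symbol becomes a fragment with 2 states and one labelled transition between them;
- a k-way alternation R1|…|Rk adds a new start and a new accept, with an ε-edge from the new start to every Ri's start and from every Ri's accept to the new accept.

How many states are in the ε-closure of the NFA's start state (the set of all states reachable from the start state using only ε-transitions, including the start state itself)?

5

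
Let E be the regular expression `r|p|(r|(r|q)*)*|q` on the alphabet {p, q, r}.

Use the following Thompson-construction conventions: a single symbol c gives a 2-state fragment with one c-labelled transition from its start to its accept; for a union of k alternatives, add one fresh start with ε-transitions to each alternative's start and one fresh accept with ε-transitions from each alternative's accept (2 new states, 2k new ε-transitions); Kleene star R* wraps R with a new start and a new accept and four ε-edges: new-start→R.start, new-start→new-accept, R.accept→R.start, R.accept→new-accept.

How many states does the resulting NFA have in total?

22

Per subexpression:
Each of the 6 symbol leaves contributes a 2-state fragment.
  r|q = 6 states
  (r|q)* = 8 states
  r|(r|q)* = 12 states
  (r|(r|q)*)* = 14 states
  r|p|(r|(r|q)*)*|q = 22 states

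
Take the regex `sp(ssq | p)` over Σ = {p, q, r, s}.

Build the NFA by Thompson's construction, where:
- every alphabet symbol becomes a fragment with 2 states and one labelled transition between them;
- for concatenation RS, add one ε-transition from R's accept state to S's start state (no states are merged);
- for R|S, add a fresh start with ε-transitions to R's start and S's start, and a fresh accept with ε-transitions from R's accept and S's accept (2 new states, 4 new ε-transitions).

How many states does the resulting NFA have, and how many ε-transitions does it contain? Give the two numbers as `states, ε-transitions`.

Bottom-up over the parse tree:
Each of the 6 symbol leaves contributes 2 states and 0 ε-transitions.
  ssq : 6 states, 2 ε-transitions
  ssq | p : 10 states, 6 ε-transitions
  sp(ssq | p) : 14 states, 8 ε-transitions

14, 8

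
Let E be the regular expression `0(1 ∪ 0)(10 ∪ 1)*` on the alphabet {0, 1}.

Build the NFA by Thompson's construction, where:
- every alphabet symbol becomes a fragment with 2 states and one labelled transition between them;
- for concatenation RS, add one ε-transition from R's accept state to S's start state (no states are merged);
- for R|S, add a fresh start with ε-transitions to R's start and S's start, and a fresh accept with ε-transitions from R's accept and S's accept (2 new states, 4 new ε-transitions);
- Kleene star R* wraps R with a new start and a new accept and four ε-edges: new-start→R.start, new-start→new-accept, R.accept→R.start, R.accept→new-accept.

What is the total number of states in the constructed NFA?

Bottom-up over the parse tree:
Each of the 6 symbol leaves contributes a 2-state fragment.
  1 ∪ 0 = 6 states
  10 = 4 states
  10 ∪ 1 = 8 states
  (10 ∪ 1)* = 10 states
  0(1 ∪ 0)(10 ∪ 1)* = 18 states

18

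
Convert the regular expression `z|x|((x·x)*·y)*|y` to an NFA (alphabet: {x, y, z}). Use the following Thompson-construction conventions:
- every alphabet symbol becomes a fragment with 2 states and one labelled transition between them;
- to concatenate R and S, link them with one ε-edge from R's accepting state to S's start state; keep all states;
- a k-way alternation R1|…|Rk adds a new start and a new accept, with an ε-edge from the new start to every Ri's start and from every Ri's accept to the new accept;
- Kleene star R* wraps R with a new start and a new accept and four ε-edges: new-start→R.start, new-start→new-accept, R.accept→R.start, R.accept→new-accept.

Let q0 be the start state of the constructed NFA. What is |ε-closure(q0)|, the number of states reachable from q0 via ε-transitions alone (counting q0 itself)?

Let C(F) = |ε-closure(F.start)| within fragment F, and note whether F accepts ε. Symbol fragments have C = 1 and do not accept ε. Then:
  x·x → same as the first factor's closure: |ε-closure| = 1
  (x·x)* → the star's fresh start ε-reaches both the body's start and the fresh accept: |ε-closure| = 2 + 1 = 3
  (x·x)*·y → |ε-closure| = 3 + 1 = 4 (closure spills across the concat boundary because the left factor accepts ε)
  ((x·x)*·y)* → the star's fresh start ε-reaches both the body's start and the fresh accept: |ε-closure| = 2 + 4 = 6
  z|x|((x·x)*·y)*|y → |ε-closure| = 1 (new start) + (1 + 1 + 6 + 1) + 1 (new accept, since some branch ε-reaches its own accept) = 11

11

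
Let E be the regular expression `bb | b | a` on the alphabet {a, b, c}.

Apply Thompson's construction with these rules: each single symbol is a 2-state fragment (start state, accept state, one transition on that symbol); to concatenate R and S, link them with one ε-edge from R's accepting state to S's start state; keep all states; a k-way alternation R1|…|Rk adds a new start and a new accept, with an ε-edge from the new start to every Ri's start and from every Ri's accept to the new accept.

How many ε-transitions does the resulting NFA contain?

7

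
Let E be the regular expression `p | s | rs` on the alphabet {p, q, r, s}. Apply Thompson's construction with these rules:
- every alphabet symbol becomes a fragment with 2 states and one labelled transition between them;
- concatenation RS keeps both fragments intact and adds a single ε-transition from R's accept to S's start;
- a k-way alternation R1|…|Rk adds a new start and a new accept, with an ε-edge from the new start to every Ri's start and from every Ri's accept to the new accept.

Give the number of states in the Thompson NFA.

10

Recursing over subexpressions:
Each of the 4 symbol leaves contributes a 2-state fragment.
  rs = 4 states
  p | s | rs = 10 states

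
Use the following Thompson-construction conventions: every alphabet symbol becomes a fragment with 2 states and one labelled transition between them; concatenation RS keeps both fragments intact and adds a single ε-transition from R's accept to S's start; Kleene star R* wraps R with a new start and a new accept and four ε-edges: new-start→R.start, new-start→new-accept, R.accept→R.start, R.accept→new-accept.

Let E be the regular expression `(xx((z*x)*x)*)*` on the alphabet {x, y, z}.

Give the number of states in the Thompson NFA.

18

Bottom-up over the parse tree:
Each of the 5 symbol leaves contributes a 2-state fragment.
  z* = 4 states
  z*x = 6 states
  (z*x)* = 8 states
  (z*x)*x = 10 states
  ((z*x)*x)* = 12 states
  xx((z*x)*x)* = 16 states
  (xx((z*x)*x)*)* = 18 states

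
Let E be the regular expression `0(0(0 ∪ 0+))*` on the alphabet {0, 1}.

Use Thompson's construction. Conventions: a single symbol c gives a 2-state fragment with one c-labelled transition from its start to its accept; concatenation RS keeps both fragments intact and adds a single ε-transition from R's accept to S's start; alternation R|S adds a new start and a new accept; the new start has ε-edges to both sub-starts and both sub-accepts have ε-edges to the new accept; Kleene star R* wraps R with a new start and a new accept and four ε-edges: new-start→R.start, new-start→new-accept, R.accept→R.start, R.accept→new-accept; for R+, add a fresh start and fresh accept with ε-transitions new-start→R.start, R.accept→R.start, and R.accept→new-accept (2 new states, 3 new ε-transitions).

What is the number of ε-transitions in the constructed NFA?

13

Building bottom-up:
Each of the 4 symbol leaves contributes 0 ε-transitions.
  0+ : 3 ε-transitions
  0 ∪ 0+ : 7 ε-transitions
  0(0 ∪ 0+) : 8 ε-transitions
  (0(0 ∪ 0+))* : 12 ε-transitions
  0(0(0 ∪ 0+))* : 13 ε-transitions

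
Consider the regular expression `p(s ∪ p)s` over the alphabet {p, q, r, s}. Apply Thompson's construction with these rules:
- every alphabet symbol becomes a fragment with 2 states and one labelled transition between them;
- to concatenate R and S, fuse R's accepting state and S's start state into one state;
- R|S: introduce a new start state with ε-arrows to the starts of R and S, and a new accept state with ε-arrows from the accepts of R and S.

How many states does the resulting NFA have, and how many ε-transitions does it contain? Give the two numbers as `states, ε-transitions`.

Recursing over subexpressions:
Each of the 4 symbol leaves contributes 2 states and 0 ε-transitions.
  s ∪ p — 6 states, 4 ε-transitions
  p(s ∪ p)s — 8 states, 4 ε-transitions

8, 4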